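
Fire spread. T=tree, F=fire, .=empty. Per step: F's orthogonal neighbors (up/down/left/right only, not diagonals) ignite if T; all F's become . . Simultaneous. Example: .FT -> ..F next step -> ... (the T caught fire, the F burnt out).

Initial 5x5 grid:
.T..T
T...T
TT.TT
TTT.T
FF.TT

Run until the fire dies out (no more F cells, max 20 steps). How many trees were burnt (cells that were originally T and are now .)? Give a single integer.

Answer: 6

Derivation:
Step 1: +2 fires, +2 burnt (F count now 2)
Step 2: +3 fires, +2 burnt (F count now 3)
Step 3: +1 fires, +3 burnt (F count now 1)
Step 4: +0 fires, +1 burnt (F count now 0)
Fire out after step 4
Initially T: 14, now '.': 17
Total burnt (originally-T cells now '.'): 6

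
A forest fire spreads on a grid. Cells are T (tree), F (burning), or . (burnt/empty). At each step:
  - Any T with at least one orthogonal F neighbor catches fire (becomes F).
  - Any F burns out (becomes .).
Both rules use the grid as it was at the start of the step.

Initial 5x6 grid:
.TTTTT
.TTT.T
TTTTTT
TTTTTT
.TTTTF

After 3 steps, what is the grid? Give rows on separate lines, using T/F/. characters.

Step 1: 2 trees catch fire, 1 burn out
  .TTTTT
  .TTT.T
  TTTTTT
  TTTTTF
  .TTTF.
Step 2: 3 trees catch fire, 2 burn out
  .TTTTT
  .TTT.T
  TTTTTF
  TTTTF.
  .TTF..
Step 3: 4 trees catch fire, 3 burn out
  .TTTTT
  .TTT.F
  TTTTF.
  TTTF..
  .TF...

.TTTTT
.TTT.F
TTTTF.
TTTF..
.TF...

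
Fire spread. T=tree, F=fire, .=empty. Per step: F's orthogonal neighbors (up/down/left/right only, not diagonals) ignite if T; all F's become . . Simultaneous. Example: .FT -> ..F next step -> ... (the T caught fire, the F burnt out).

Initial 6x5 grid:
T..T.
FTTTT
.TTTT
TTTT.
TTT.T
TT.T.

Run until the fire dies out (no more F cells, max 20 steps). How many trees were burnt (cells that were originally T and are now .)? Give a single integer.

Step 1: +2 fires, +1 burnt (F count now 2)
Step 2: +2 fires, +2 burnt (F count now 2)
Step 3: +3 fires, +2 burnt (F count now 3)
Step 4: +6 fires, +3 burnt (F count now 6)
Step 5: +5 fires, +6 burnt (F count now 5)
Step 6: +1 fires, +5 burnt (F count now 1)
Step 7: +0 fires, +1 burnt (F count now 0)
Fire out after step 7
Initially T: 21, now '.': 28
Total burnt (originally-T cells now '.'): 19

Answer: 19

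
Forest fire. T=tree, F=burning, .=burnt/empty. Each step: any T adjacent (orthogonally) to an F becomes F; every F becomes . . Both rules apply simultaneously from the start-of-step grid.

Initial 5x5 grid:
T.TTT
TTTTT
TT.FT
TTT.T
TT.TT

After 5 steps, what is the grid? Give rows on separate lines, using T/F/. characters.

Step 1: 2 trees catch fire, 1 burn out
  T.TTT
  TTTFT
  TT..F
  TTT.T
  TT.TT
Step 2: 4 trees catch fire, 2 burn out
  T.TFT
  TTF.F
  TT...
  TTT.F
  TT.TT
Step 3: 4 trees catch fire, 4 burn out
  T.F.F
  TF...
  TT...
  TTT..
  TT.TF
Step 4: 3 trees catch fire, 4 burn out
  T....
  F....
  TF...
  TTT..
  TT.F.
Step 5: 3 trees catch fire, 3 burn out
  F....
  .....
  F....
  TFT..
  TT...

F....
.....
F....
TFT..
TT...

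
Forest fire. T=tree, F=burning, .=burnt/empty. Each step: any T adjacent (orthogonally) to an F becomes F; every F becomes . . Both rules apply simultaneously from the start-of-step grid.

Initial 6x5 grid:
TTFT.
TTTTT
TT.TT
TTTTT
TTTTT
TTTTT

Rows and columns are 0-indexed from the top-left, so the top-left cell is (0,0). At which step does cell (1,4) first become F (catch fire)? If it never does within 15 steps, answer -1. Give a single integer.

Step 1: cell (1,4)='T' (+3 fires, +1 burnt)
Step 2: cell (1,4)='T' (+3 fires, +3 burnt)
Step 3: cell (1,4)='F' (+4 fires, +3 burnt)
  -> target ignites at step 3
Step 4: cell (1,4)='.' (+4 fires, +4 burnt)
Step 5: cell (1,4)='.' (+5 fires, +4 burnt)
Step 6: cell (1,4)='.' (+5 fires, +5 burnt)
Step 7: cell (1,4)='.' (+3 fires, +5 burnt)
Step 8: cell (1,4)='.' (+0 fires, +3 burnt)
  fire out at step 8

3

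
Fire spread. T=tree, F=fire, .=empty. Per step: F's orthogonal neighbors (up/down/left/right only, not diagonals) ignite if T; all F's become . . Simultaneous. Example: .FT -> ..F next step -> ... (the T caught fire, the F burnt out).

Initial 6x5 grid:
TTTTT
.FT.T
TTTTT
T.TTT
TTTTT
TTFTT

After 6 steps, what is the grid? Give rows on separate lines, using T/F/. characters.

Step 1: 6 trees catch fire, 2 burn out
  TFTTT
  ..F.T
  TFTTT
  T.TTT
  TTFTT
  TF.FT
Step 2: 9 trees catch fire, 6 burn out
  F.FTT
  ....T
  F.FTT
  T.FTT
  TF.FT
  F...F
Step 3: 6 trees catch fire, 9 burn out
  ...FT
  ....T
  ...FT
  F..FT
  F...F
  .....
Step 4: 3 trees catch fire, 6 burn out
  ....F
  ....T
  ....F
  ....F
  .....
  .....
Step 5: 1 trees catch fire, 3 burn out
  .....
  ....F
  .....
  .....
  .....
  .....
Step 6: 0 trees catch fire, 1 burn out
  .....
  .....
  .....
  .....
  .....
  .....

.....
.....
.....
.....
.....
.....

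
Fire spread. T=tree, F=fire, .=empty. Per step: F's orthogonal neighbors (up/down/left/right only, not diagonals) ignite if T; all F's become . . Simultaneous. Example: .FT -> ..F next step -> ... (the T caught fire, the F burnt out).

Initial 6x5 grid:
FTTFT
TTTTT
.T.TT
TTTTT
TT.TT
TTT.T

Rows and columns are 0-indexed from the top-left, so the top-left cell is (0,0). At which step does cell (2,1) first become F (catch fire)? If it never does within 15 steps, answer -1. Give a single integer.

Step 1: cell (2,1)='T' (+5 fires, +2 burnt)
Step 2: cell (2,1)='T' (+4 fires, +5 burnt)
Step 3: cell (2,1)='F' (+3 fires, +4 burnt)
  -> target ignites at step 3
Step 4: cell (2,1)='.' (+4 fires, +3 burnt)
Step 5: cell (2,1)='.' (+3 fires, +4 burnt)
Step 6: cell (2,1)='.' (+3 fires, +3 burnt)
Step 7: cell (2,1)='.' (+2 fires, +3 burnt)
Step 8: cell (2,1)='.' (+0 fires, +2 burnt)
  fire out at step 8

3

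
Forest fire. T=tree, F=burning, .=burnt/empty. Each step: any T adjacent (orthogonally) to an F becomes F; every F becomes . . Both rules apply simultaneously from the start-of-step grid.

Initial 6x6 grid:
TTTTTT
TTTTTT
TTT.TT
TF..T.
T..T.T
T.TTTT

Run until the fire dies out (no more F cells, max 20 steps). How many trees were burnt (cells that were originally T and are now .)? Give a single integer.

Step 1: +2 fires, +1 burnt (F count now 2)
Step 2: +4 fires, +2 burnt (F count now 4)
Step 3: +4 fires, +4 burnt (F count now 4)
Step 4: +3 fires, +4 burnt (F count now 3)
Step 5: +2 fires, +3 burnt (F count now 2)
Step 6: +3 fires, +2 burnt (F count now 3)
Step 7: +3 fires, +3 burnt (F count now 3)
Step 8: +0 fires, +3 burnt (F count now 0)
Fire out after step 8
Initially T: 27, now '.': 30
Total burnt (originally-T cells now '.'): 21

Answer: 21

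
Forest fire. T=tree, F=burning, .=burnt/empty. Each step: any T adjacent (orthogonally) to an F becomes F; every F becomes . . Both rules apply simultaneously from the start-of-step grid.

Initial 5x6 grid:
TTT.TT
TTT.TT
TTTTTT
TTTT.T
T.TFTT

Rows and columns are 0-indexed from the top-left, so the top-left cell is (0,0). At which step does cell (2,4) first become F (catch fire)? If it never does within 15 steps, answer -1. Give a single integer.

Step 1: cell (2,4)='T' (+3 fires, +1 burnt)
Step 2: cell (2,4)='T' (+3 fires, +3 burnt)
Step 3: cell (2,4)='F' (+4 fires, +3 burnt)
  -> target ignites at step 3
Step 4: cell (2,4)='.' (+5 fires, +4 burnt)
Step 5: cell (2,4)='.' (+6 fires, +5 burnt)
Step 6: cell (2,4)='.' (+3 fires, +6 burnt)
Step 7: cell (2,4)='.' (+1 fires, +3 burnt)
Step 8: cell (2,4)='.' (+0 fires, +1 burnt)
  fire out at step 8

3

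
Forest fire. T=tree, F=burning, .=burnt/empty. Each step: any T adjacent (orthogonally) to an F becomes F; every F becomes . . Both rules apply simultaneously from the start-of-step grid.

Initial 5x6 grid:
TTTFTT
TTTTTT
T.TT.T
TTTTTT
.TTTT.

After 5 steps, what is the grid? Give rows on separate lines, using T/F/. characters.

Step 1: 3 trees catch fire, 1 burn out
  TTF.FT
  TTTFTT
  T.TT.T
  TTTTTT
  .TTTT.
Step 2: 5 trees catch fire, 3 burn out
  TF...F
  TTF.FT
  T.TF.T
  TTTTTT
  .TTTT.
Step 3: 5 trees catch fire, 5 burn out
  F.....
  TF...F
  T.F..T
  TTTFTT
  .TTTT.
Step 4: 5 trees catch fire, 5 burn out
  ......
  F.....
  T....F
  TTF.FT
  .TTFT.
Step 5: 5 trees catch fire, 5 burn out
  ......
  ......
  F.....
  TF...F
  .TF.F.

......
......
F.....
TF...F
.TF.F.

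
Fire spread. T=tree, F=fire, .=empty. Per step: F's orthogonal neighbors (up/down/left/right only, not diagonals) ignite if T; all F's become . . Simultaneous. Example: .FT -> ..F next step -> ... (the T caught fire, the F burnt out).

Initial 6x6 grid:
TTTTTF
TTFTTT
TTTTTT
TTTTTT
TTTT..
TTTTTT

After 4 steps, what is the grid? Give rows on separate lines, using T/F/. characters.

Step 1: 6 trees catch fire, 2 burn out
  TTFTF.
  TF.FTF
  TTFTTT
  TTTTTT
  TTTT..
  TTTTTT
Step 2: 8 trees catch fire, 6 burn out
  TF.F..
  F...F.
  TF.FTF
  TTFTTT
  TTTT..
  TTTTTT
Step 3: 7 trees catch fire, 8 burn out
  F.....
  ......
  F...F.
  TF.FTF
  TTFT..
  TTTTTT
Step 4: 5 trees catch fire, 7 burn out
  ......
  ......
  ......
  F...F.
  TF.F..
  TTFTTT

......
......
......
F...F.
TF.F..
TTFTTT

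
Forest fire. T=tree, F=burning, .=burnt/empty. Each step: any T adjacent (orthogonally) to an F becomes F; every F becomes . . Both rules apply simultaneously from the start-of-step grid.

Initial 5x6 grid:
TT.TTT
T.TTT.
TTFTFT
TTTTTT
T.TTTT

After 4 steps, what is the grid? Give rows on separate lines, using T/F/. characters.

Step 1: 7 trees catch fire, 2 burn out
  TT.TTT
  T.FTF.
  TF.F.F
  TTFTFT
  T.TTTT
Step 2: 8 trees catch fire, 7 burn out
  TT.TFT
  T..F..
  F.....
  TF.F.F
  T.FTFT
Step 3: 6 trees catch fire, 8 burn out
  TT.F.F
  F.....
  ......
  F.....
  T..F.F
Step 4: 2 trees catch fire, 6 burn out
  FT....
  ......
  ......
  ......
  F.....

FT....
......
......
......
F.....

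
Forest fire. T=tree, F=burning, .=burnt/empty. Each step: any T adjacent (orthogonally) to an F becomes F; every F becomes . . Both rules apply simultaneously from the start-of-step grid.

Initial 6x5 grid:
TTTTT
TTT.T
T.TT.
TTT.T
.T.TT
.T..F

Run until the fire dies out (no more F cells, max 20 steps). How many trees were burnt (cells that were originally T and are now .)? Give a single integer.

Answer: 3

Derivation:
Step 1: +1 fires, +1 burnt (F count now 1)
Step 2: +2 fires, +1 burnt (F count now 2)
Step 3: +0 fires, +2 burnt (F count now 0)
Fire out after step 3
Initially T: 20, now '.': 13
Total burnt (originally-T cells now '.'): 3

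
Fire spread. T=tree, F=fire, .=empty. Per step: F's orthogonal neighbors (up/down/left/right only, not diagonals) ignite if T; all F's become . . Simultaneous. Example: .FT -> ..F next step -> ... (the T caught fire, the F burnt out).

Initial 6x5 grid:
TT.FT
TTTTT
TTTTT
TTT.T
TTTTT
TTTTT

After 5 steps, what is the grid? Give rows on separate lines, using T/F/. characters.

Step 1: 2 trees catch fire, 1 burn out
  TT..F
  TTTFT
  TTTTT
  TTT.T
  TTTTT
  TTTTT
Step 2: 3 trees catch fire, 2 burn out
  TT...
  TTF.F
  TTTFT
  TTT.T
  TTTTT
  TTTTT
Step 3: 3 trees catch fire, 3 burn out
  TT...
  TF...
  TTF.F
  TTT.T
  TTTTT
  TTTTT
Step 4: 5 trees catch fire, 3 burn out
  TF...
  F....
  TF...
  TTF.F
  TTTTT
  TTTTT
Step 5: 5 trees catch fire, 5 burn out
  F....
  .....
  F....
  TF...
  TTFTF
  TTTTT

F....
.....
F....
TF...
TTFTF
TTTTT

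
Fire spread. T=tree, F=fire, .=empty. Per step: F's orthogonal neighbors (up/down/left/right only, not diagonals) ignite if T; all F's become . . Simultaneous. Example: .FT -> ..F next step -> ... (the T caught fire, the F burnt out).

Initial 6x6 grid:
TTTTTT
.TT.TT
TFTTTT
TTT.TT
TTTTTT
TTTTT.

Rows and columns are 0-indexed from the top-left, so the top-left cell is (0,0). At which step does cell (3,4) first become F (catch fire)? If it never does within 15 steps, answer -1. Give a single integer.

Step 1: cell (3,4)='T' (+4 fires, +1 burnt)
Step 2: cell (3,4)='T' (+6 fires, +4 burnt)
Step 3: cell (3,4)='T' (+6 fires, +6 burnt)
Step 4: cell (3,4)='F' (+7 fires, +6 burnt)
  -> target ignites at step 4
Step 5: cell (3,4)='.' (+5 fires, +7 burnt)
Step 6: cell (3,4)='.' (+3 fires, +5 burnt)
Step 7: cell (3,4)='.' (+0 fires, +3 burnt)
  fire out at step 7

4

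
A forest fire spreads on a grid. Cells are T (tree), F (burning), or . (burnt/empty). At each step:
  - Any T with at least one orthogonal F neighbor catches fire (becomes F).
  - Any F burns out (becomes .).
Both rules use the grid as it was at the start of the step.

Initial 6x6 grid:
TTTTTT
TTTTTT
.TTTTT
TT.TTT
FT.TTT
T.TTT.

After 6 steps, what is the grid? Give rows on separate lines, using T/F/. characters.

Step 1: 3 trees catch fire, 1 burn out
  TTTTTT
  TTTTTT
  .TTTTT
  FT.TTT
  .F.TTT
  F.TTT.
Step 2: 1 trees catch fire, 3 burn out
  TTTTTT
  TTTTTT
  .TTTTT
  .F.TTT
  ...TTT
  ..TTT.
Step 3: 1 trees catch fire, 1 burn out
  TTTTTT
  TTTTTT
  .FTTTT
  ...TTT
  ...TTT
  ..TTT.
Step 4: 2 trees catch fire, 1 burn out
  TTTTTT
  TFTTTT
  ..FTTT
  ...TTT
  ...TTT
  ..TTT.
Step 5: 4 trees catch fire, 2 burn out
  TFTTTT
  F.FTTT
  ...FTT
  ...TTT
  ...TTT
  ..TTT.
Step 6: 5 trees catch fire, 4 burn out
  F.FTTT
  ...FTT
  ....FT
  ...FTT
  ...TTT
  ..TTT.

F.FTTT
...FTT
....FT
...FTT
...TTT
..TTT.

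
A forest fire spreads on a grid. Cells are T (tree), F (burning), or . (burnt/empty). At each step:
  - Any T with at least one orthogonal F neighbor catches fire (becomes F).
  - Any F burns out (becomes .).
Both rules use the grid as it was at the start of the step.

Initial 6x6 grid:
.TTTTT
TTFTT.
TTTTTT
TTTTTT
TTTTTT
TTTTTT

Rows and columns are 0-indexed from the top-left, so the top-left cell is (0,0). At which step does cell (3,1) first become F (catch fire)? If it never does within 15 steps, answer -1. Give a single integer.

Step 1: cell (3,1)='T' (+4 fires, +1 burnt)
Step 2: cell (3,1)='T' (+7 fires, +4 burnt)
Step 3: cell (3,1)='F' (+6 fires, +7 burnt)
  -> target ignites at step 3
Step 4: cell (3,1)='.' (+7 fires, +6 burnt)
Step 5: cell (3,1)='.' (+5 fires, +7 burnt)
Step 6: cell (3,1)='.' (+3 fires, +5 burnt)
Step 7: cell (3,1)='.' (+1 fires, +3 burnt)
Step 8: cell (3,1)='.' (+0 fires, +1 burnt)
  fire out at step 8

3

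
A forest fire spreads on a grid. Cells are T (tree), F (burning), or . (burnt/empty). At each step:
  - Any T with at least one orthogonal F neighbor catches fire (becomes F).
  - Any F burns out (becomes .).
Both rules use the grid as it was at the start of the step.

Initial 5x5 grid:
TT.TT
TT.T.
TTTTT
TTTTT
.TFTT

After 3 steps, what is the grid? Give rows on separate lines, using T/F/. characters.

Step 1: 3 trees catch fire, 1 burn out
  TT.TT
  TT.T.
  TTTTT
  TTFTT
  .F.FT
Step 2: 4 trees catch fire, 3 burn out
  TT.TT
  TT.T.
  TTFTT
  TF.FT
  ....F
Step 3: 4 trees catch fire, 4 burn out
  TT.TT
  TT.T.
  TF.FT
  F...F
  .....

TT.TT
TT.T.
TF.FT
F...F
.....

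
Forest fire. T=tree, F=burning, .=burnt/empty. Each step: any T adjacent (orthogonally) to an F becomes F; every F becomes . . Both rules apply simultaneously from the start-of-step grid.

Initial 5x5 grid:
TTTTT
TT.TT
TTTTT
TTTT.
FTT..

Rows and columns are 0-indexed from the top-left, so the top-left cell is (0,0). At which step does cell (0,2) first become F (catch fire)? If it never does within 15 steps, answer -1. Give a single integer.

Step 1: cell (0,2)='T' (+2 fires, +1 burnt)
Step 2: cell (0,2)='T' (+3 fires, +2 burnt)
Step 3: cell (0,2)='T' (+3 fires, +3 burnt)
Step 4: cell (0,2)='T' (+4 fires, +3 burnt)
Step 5: cell (0,2)='T' (+2 fires, +4 burnt)
Step 6: cell (0,2)='F' (+3 fires, +2 burnt)
  -> target ignites at step 6
Step 7: cell (0,2)='.' (+2 fires, +3 burnt)
Step 8: cell (0,2)='.' (+1 fires, +2 burnt)
Step 9: cell (0,2)='.' (+0 fires, +1 burnt)
  fire out at step 9

6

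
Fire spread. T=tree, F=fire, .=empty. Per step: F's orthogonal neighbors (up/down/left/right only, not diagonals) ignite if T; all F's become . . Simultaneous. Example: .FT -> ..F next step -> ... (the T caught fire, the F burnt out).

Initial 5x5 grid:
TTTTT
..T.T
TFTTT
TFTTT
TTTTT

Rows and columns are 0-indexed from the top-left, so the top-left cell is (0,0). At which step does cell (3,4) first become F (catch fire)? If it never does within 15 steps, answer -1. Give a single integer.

Step 1: cell (3,4)='T' (+5 fires, +2 burnt)
Step 2: cell (3,4)='T' (+5 fires, +5 burnt)
Step 3: cell (3,4)='F' (+4 fires, +5 burnt)
  -> target ignites at step 3
Step 4: cell (3,4)='.' (+4 fires, +4 burnt)
Step 5: cell (3,4)='.' (+2 fires, +4 burnt)
Step 6: cell (3,4)='.' (+0 fires, +2 burnt)
  fire out at step 6

3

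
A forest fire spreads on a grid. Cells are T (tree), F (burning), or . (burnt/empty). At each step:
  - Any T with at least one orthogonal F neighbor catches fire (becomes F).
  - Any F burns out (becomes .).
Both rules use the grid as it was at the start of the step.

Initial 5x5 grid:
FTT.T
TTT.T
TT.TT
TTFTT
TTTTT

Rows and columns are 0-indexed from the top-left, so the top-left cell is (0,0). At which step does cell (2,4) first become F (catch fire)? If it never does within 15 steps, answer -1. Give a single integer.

Step 1: cell (2,4)='T' (+5 fires, +2 burnt)
Step 2: cell (2,4)='T' (+9 fires, +5 burnt)
Step 3: cell (2,4)='F' (+4 fires, +9 burnt)
  -> target ignites at step 3
Step 4: cell (2,4)='.' (+1 fires, +4 burnt)
Step 5: cell (2,4)='.' (+1 fires, +1 burnt)
Step 6: cell (2,4)='.' (+0 fires, +1 burnt)
  fire out at step 6

3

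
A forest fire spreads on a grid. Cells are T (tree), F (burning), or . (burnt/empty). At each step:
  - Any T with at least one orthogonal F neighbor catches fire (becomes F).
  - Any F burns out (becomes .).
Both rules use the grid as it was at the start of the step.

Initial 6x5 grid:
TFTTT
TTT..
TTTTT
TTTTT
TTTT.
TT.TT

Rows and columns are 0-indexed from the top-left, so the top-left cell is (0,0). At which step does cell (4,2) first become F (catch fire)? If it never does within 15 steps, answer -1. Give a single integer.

Step 1: cell (4,2)='T' (+3 fires, +1 burnt)
Step 2: cell (4,2)='T' (+4 fires, +3 burnt)
Step 3: cell (4,2)='T' (+4 fires, +4 burnt)
Step 4: cell (4,2)='T' (+4 fires, +4 burnt)
Step 5: cell (4,2)='F' (+5 fires, +4 burnt)
  -> target ignites at step 5
Step 6: cell (4,2)='.' (+3 fires, +5 burnt)
Step 7: cell (4,2)='.' (+1 fires, +3 burnt)
Step 8: cell (4,2)='.' (+1 fires, +1 burnt)
Step 9: cell (4,2)='.' (+0 fires, +1 burnt)
  fire out at step 9

5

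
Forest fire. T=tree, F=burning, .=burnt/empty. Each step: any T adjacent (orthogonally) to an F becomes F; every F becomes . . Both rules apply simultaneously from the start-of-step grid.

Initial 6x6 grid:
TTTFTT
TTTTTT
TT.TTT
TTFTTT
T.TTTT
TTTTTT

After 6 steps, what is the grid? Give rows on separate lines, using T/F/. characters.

Step 1: 6 trees catch fire, 2 burn out
  TTF.FT
  TTTFTT
  TT.TTT
  TF.FTT
  T.FTTT
  TTTTTT
Step 2: 10 trees catch fire, 6 burn out
  TF...F
  TTF.FT
  TF.FTT
  F...FT
  T..FTT
  TTFTTT
Step 3: 10 trees catch fire, 10 burn out
  F.....
  TF...F
  F...FT
  .....F
  F...FT
  TF.FTT
Step 4: 5 trees catch fire, 10 burn out
  ......
  F.....
  .....F
  ......
  .....F
  F...FT
Step 5: 1 trees catch fire, 5 burn out
  ......
  ......
  ......
  ......
  ......
  .....F
Step 6: 0 trees catch fire, 1 burn out
  ......
  ......
  ......
  ......
  ......
  ......

......
......
......
......
......
......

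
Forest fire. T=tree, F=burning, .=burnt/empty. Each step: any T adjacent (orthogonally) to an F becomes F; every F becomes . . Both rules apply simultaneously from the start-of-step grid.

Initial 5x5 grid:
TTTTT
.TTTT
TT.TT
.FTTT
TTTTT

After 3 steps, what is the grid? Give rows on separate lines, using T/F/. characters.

Step 1: 3 trees catch fire, 1 burn out
  TTTTT
  .TTTT
  TF.TT
  ..FTT
  TFTTT
Step 2: 5 trees catch fire, 3 burn out
  TTTTT
  .FTTT
  F..TT
  ...FT
  F.FTT
Step 3: 5 trees catch fire, 5 burn out
  TFTTT
  ..FTT
  ...FT
  ....F
  ...FT

TFTTT
..FTT
...FT
....F
...FT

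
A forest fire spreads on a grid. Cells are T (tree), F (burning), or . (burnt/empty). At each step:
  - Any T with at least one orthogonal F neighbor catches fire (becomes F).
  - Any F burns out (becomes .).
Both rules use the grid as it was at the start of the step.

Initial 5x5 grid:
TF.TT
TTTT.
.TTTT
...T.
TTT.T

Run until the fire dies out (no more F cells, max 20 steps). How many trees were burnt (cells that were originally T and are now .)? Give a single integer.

Step 1: +2 fires, +1 burnt (F count now 2)
Step 2: +3 fires, +2 burnt (F count now 3)
Step 3: +2 fires, +3 burnt (F count now 2)
Step 4: +2 fires, +2 burnt (F count now 2)
Step 5: +3 fires, +2 burnt (F count now 3)
Step 6: +0 fires, +3 burnt (F count now 0)
Fire out after step 6
Initially T: 16, now '.': 21
Total burnt (originally-T cells now '.'): 12

Answer: 12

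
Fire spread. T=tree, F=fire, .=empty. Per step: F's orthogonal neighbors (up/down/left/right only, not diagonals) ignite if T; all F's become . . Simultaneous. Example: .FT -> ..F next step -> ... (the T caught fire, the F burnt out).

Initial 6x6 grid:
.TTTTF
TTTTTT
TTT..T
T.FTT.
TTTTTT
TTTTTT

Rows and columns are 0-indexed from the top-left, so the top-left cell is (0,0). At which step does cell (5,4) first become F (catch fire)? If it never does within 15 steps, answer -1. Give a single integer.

Step 1: cell (5,4)='T' (+5 fires, +2 burnt)
Step 2: cell (5,4)='T' (+9 fires, +5 burnt)
Step 3: cell (5,4)='T' (+8 fires, +9 burnt)
Step 4: cell (5,4)='F' (+6 fires, +8 burnt)
  -> target ignites at step 4
Step 5: cell (5,4)='.' (+1 fires, +6 burnt)
Step 6: cell (5,4)='.' (+0 fires, +1 burnt)
  fire out at step 6

4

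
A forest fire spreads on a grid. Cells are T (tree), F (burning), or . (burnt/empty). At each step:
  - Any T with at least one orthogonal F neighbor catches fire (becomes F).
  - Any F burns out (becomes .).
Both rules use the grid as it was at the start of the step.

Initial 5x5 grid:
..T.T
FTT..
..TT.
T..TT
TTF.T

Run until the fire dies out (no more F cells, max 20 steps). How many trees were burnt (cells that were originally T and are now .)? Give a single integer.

Answer: 11

Derivation:
Step 1: +2 fires, +2 burnt (F count now 2)
Step 2: +2 fires, +2 burnt (F count now 2)
Step 3: +3 fires, +2 burnt (F count now 3)
Step 4: +1 fires, +3 burnt (F count now 1)
Step 5: +1 fires, +1 burnt (F count now 1)
Step 6: +1 fires, +1 burnt (F count now 1)
Step 7: +1 fires, +1 burnt (F count now 1)
Step 8: +0 fires, +1 burnt (F count now 0)
Fire out after step 8
Initially T: 12, now '.': 24
Total burnt (originally-T cells now '.'): 11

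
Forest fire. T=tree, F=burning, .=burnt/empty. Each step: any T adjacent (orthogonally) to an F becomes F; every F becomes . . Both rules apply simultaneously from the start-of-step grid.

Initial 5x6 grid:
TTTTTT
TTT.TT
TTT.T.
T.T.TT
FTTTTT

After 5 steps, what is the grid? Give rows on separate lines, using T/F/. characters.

Step 1: 2 trees catch fire, 1 burn out
  TTTTTT
  TTT.TT
  TTT.T.
  F.T.TT
  .FTTTT
Step 2: 2 trees catch fire, 2 burn out
  TTTTTT
  TTT.TT
  FTT.T.
  ..T.TT
  ..FTTT
Step 3: 4 trees catch fire, 2 burn out
  TTTTTT
  FTT.TT
  .FT.T.
  ..F.TT
  ...FTT
Step 4: 4 trees catch fire, 4 burn out
  FTTTTT
  .FT.TT
  ..F.T.
  ....TT
  ....FT
Step 5: 4 trees catch fire, 4 burn out
  .FTTTT
  ..F.TT
  ....T.
  ....FT
  .....F

.FTTTT
..F.TT
....T.
....FT
.....F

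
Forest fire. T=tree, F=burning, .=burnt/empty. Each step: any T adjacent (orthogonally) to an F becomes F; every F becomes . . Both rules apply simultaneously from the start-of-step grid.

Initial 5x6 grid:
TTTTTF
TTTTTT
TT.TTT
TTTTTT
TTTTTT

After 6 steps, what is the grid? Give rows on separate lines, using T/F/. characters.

Step 1: 2 trees catch fire, 1 burn out
  TTTTF.
  TTTTTF
  TT.TTT
  TTTTTT
  TTTTTT
Step 2: 3 trees catch fire, 2 burn out
  TTTF..
  TTTTF.
  TT.TTF
  TTTTTT
  TTTTTT
Step 3: 4 trees catch fire, 3 burn out
  TTF...
  TTTF..
  TT.TF.
  TTTTTF
  TTTTTT
Step 4: 5 trees catch fire, 4 burn out
  TF....
  TTF...
  TT.F..
  TTTTF.
  TTTTTF
Step 5: 4 trees catch fire, 5 burn out
  F.....
  TF....
  TT....
  TTTF..
  TTTTF.
Step 6: 4 trees catch fire, 4 burn out
  ......
  F.....
  TF....
  TTF...
  TTTF..

......
F.....
TF....
TTF...
TTTF..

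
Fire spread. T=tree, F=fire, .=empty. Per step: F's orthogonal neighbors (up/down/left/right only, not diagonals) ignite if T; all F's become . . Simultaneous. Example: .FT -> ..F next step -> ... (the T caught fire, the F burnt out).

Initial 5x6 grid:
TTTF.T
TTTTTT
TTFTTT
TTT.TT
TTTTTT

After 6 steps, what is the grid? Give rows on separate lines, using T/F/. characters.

Step 1: 6 trees catch fire, 2 burn out
  TTF..T
  TTFFTT
  TF.FTT
  TTF.TT
  TTTTTT
Step 2: 7 trees catch fire, 6 burn out
  TF...T
  TF..FT
  F...FT
  TF..TT
  TTFTTT
Step 3: 8 trees catch fire, 7 burn out
  F....T
  F....F
  .....F
  F...FT
  TF.FTT
Step 4: 4 trees catch fire, 8 burn out
  .....F
  ......
  ......
  .....F
  F...FT
Step 5: 1 trees catch fire, 4 burn out
  ......
  ......
  ......
  ......
  .....F
Step 6: 0 trees catch fire, 1 burn out
  ......
  ......
  ......
  ......
  ......

......
......
......
......
......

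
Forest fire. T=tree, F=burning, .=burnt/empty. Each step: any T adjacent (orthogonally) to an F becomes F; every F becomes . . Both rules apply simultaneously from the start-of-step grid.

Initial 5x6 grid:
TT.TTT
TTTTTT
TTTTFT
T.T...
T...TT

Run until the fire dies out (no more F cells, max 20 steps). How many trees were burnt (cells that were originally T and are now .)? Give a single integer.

Answer: 19

Derivation:
Step 1: +3 fires, +1 burnt (F count now 3)
Step 2: +4 fires, +3 burnt (F count now 4)
Step 3: +5 fires, +4 burnt (F count now 5)
Step 4: +2 fires, +5 burnt (F count now 2)
Step 5: +3 fires, +2 burnt (F count now 3)
Step 6: +2 fires, +3 burnt (F count now 2)
Step 7: +0 fires, +2 burnt (F count now 0)
Fire out after step 7
Initially T: 21, now '.': 28
Total burnt (originally-T cells now '.'): 19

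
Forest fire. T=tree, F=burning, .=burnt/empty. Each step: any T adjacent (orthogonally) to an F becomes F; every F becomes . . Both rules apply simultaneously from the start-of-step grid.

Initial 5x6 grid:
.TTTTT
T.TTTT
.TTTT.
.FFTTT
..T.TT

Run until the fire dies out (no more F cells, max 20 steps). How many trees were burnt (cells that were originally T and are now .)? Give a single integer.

Answer: 19

Derivation:
Step 1: +4 fires, +2 burnt (F count now 4)
Step 2: +3 fires, +4 burnt (F count now 3)
Step 3: +5 fires, +3 burnt (F count now 5)
Step 4: +4 fires, +5 burnt (F count now 4)
Step 5: +2 fires, +4 burnt (F count now 2)
Step 6: +1 fires, +2 burnt (F count now 1)
Step 7: +0 fires, +1 burnt (F count now 0)
Fire out after step 7
Initially T: 20, now '.': 29
Total burnt (originally-T cells now '.'): 19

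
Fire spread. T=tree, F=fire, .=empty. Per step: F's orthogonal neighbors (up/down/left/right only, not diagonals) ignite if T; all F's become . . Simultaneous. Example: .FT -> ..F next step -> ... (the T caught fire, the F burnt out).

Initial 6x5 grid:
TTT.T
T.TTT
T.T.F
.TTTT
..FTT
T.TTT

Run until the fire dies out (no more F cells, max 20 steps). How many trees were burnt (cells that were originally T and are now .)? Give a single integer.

Step 1: +5 fires, +2 burnt (F count now 5)
Step 2: +7 fires, +5 burnt (F count now 7)
Step 3: +2 fires, +7 burnt (F count now 2)
Step 4: +1 fires, +2 burnt (F count now 1)
Step 5: +1 fires, +1 burnt (F count now 1)
Step 6: +1 fires, +1 burnt (F count now 1)
Step 7: +1 fires, +1 burnt (F count now 1)
Step 8: +1 fires, +1 burnt (F count now 1)
Step 9: +0 fires, +1 burnt (F count now 0)
Fire out after step 9
Initially T: 20, now '.': 29
Total burnt (originally-T cells now '.'): 19

Answer: 19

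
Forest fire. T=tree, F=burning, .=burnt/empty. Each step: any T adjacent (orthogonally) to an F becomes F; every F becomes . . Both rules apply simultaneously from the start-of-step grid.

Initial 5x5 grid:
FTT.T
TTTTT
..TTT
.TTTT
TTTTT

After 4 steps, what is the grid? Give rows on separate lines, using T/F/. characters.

Step 1: 2 trees catch fire, 1 burn out
  .FT.T
  FTTTT
  ..TTT
  .TTTT
  TTTTT
Step 2: 2 trees catch fire, 2 burn out
  ..F.T
  .FTTT
  ..TTT
  .TTTT
  TTTTT
Step 3: 1 trees catch fire, 2 burn out
  ....T
  ..FTT
  ..TTT
  .TTTT
  TTTTT
Step 4: 2 trees catch fire, 1 burn out
  ....T
  ...FT
  ..FTT
  .TTTT
  TTTTT

....T
...FT
..FTT
.TTTT
TTTTT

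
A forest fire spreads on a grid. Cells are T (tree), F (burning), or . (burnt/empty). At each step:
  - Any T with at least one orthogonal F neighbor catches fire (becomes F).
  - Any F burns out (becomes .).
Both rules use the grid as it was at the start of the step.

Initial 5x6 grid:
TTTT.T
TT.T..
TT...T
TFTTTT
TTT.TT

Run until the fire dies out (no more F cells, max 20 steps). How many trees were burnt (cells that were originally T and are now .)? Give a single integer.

Answer: 20

Derivation:
Step 1: +4 fires, +1 burnt (F count now 4)
Step 2: +5 fires, +4 burnt (F count now 5)
Step 3: +3 fires, +5 burnt (F count now 3)
Step 4: +4 fires, +3 burnt (F count now 4)
Step 5: +3 fires, +4 burnt (F count now 3)
Step 6: +1 fires, +3 burnt (F count now 1)
Step 7: +0 fires, +1 burnt (F count now 0)
Fire out after step 7
Initially T: 21, now '.': 29
Total burnt (originally-T cells now '.'): 20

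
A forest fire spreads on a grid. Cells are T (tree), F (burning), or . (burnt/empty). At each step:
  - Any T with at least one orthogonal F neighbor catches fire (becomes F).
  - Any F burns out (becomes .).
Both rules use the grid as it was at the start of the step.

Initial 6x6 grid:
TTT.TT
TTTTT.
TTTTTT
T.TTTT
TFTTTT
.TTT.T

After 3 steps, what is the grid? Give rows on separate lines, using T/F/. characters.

Step 1: 3 trees catch fire, 1 burn out
  TTT.TT
  TTTTT.
  TTTTTT
  T.TTTT
  F.FTTT
  .FTT.T
Step 2: 4 trees catch fire, 3 burn out
  TTT.TT
  TTTTT.
  TTTTTT
  F.FTTT
  ...FTT
  ..FT.T
Step 3: 5 trees catch fire, 4 burn out
  TTT.TT
  TTTTT.
  FTFTTT
  ...FTT
  ....FT
  ...F.T

TTT.TT
TTTTT.
FTFTTT
...FTT
....FT
...F.T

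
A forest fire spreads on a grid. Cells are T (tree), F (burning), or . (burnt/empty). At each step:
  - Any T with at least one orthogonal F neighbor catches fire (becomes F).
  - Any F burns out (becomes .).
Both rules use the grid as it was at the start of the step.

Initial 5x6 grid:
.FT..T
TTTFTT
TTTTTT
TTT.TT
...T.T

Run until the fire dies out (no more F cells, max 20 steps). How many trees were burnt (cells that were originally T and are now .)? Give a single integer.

Step 1: +5 fires, +2 burnt (F count now 5)
Step 2: +5 fires, +5 burnt (F count now 5)
Step 3: +6 fires, +5 burnt (F count now 6)
Step 4: +2 fires, +6 burnt (F count now 2)
Step 5: +1 fires, +2 burnt (F count now 1)
Step 6: +0 fires, +1 burnt (F count now 0)
Fire out after step 6
Initially T: 20, now '.': 29
Total burnt (originally-T cells now '.'): 19

Answer: 19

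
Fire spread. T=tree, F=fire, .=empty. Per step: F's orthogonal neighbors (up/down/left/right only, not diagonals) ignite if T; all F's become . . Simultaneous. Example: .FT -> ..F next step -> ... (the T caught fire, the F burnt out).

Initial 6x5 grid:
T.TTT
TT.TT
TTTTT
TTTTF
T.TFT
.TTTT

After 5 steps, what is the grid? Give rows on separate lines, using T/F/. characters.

Step 1: 5 trees catch fire, 2 burn out
  T.TTT
  TT.TT
  TTTTF
  TTTF.
  T.F.F
  .TTFT
Step 2: 5 trees catch fire, 5 burn out
  T.TTT
  TT.TF
  TTTF.
  TTF..
  T....
  .TF.F
Step 3: 5 trees catch fire, 5 burn out
  T.TTF
  TT.F.
  TTF..
  TF...
  T....
  .F...
Step 4: 3 trees catch fire, 5 burn out
  T.TF.
  TT...
  TF...
  F....
  T....
  .....
Step 5: 4 trees catch fire, 3 burn out
  T.F..
  TF...
  F....
  .....
  F....
  .....

T.F..
TF...
F....
.....
F....
.....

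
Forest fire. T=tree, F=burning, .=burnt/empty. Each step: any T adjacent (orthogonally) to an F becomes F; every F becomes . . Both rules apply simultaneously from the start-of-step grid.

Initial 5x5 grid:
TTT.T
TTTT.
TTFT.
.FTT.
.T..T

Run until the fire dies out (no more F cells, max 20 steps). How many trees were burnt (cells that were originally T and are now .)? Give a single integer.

Step 1: +5 fires, +2 burnt (F count now 5)
Step 2: +5 fires, +5 burnt (F count now 5)
Step 3: +2 fires, +5 burnt (F count now 2)
Step 4: +1 fires, +2 burnt (F count now 1)
Step 5: +0 fires, +1 burnt (F count now 0)
Fire out after step 5
Initially T: 15, now '.': 23
Total burnt (originally-T cells now '.'): 13

Answer: 13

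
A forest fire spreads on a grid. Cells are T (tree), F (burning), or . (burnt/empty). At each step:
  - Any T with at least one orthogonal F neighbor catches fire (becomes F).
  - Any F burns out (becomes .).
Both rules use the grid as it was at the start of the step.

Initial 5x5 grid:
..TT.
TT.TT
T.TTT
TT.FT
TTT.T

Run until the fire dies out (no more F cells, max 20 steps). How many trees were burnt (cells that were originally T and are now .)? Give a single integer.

Answer: 9

Derivation:
Step 1: +2 fires, +1 burnt (F count now 2)
Step 2: +4 fires, +2 burnt (F count now 4)
Step 3: +2 fires, +4 burnt (F count now 2)
Step 4: +1 fires, +2 burnt (F count now 1)
Step 5: +0 fires, +1 burnt (F count now 0)
Fire out after step 5
Initially T: 17, now '.': 17
Total burnt (originally-T cells now '.'): 9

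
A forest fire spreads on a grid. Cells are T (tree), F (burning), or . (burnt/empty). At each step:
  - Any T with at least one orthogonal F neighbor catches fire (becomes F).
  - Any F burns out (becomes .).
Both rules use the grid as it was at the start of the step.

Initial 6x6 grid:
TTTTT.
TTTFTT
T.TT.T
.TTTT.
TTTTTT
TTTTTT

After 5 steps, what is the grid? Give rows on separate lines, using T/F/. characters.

Step 1: 4 trees catch fire, 1 burn out
  TTTFT.
  TTF.FT
  T.TF.T
  .TTTT.
  TTTTTT
  TTTTTT
Step 2: 6 trees catch fire, 4 burn out
  TTF.F.
  TF...F
  T.F..T
  .TTFT.
  TTTTTT
  TTTTTT
Step 3: 6 trees catch fire, 6 burn out
  TF....
  F.....
  T....F
  .TF.F.
  TTTFTT
  TTTTTT
Step 4: 6 trees catch fire, 6 burn out
  F.....
  ......
  F.....
  .F....
  TTF.FT
  TTTFTT
Step 5: 4 trees catch fire, 6 burn out
  ......
  ......
  ......
  ......
  TF...F
  TTF.FT

......
......
......
......
TF...F
TTF.FT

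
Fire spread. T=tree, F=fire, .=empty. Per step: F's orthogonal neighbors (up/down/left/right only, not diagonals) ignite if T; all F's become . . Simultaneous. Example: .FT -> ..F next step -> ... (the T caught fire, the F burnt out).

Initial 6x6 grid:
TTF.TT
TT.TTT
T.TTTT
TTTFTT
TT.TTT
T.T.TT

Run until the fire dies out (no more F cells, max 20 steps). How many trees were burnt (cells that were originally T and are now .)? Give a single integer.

Step 1: +5 fires, +2 burnt (F count now 5)
Step 2: +8 fires, +5 burnt (F count now 8)
Step 3: +7 fires, +8 burnt (F count now 7)
Step 4: +5 fires, +7 burnt (F count now 5)
Step 5: +2 fires, +5 burnt (F count now 2)
Step 6: +0 fires, +2 burnt (F count now 0)
Fire out after step 6
Initially T: 28, now '.': 35
Total burnt (originally-T cells now '.'): 27

Answer: 27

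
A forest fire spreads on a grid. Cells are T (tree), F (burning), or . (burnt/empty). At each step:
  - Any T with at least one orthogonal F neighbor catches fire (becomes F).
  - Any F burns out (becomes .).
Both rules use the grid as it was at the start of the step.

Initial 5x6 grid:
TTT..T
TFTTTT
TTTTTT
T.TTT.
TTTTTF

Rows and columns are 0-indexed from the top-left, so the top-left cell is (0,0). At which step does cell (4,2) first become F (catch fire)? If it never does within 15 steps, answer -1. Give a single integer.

Step 1: cell (4,2)='T' (+5 fires, +2 burnt)
Step 2: cell (4,2)='T' (+7 fires, +5 burnt)
Step 3: cell (4,2)='F' (+7 fires, +7 burnt)
  -> target ignites at step 3
Step 4: cell (4,2)='.' (+4 fires, +7 burnt)
Step 5: cell (4,2)='.' (+1 fires, +4 burnt)
Step 6: cell (4,2)='.' (+0 fires, +1 burnt)
  fire out at step 6

3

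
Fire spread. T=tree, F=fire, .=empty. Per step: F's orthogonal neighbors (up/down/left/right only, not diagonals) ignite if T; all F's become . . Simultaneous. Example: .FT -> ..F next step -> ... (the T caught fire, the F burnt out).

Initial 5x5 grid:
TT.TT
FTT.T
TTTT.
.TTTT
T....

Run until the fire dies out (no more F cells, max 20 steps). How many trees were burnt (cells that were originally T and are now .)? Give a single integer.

Step 1: +3 fires, +1 burnt (F count now 3)
Step 2: +3 fires, +3 burnt (F count now 3)
Step 3: +2 fires, +3 burnt (F count now 2)
Step 4: +2 fires, +2 burnt (F count now 2)
Step 5: +1 fires, +2 burnt (F count now 1)
Step 6: +1 fires, +1 burnt (F count now 1)
Step 7: +0 fires, +1 burnt (F count now 0)
Fire out after step 7
Initially T: 16, now '.': 21
Total burnt (originally-T cells now '.'): 12

Answer: 12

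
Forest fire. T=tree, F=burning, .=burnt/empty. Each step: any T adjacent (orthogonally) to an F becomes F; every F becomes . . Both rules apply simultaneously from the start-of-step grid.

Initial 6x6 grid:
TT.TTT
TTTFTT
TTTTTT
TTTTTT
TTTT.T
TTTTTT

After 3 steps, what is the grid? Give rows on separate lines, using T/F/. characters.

Step 1: 4 trees catch fire, 1 burn out
  TT.FTT
  TTF.FT
  TTTFTT
  TTTTTT
  TTTT.T
  TTTTTT
Step 2: 6 trees catch fire, 4 burn out
  TT..FT
  TF...F
  TTF.FT
  TTTFTT
  TTTT.T
  TTTTTT
Step 3: 8 trees catch fire, 6 burn out
  TF...F
  F.....
  TF...F
  TTF.FT
  TTTF.T
  TTTTTT

TF...F
F.....
TF...F
TTF.FT
TTTF.T
TTTTTT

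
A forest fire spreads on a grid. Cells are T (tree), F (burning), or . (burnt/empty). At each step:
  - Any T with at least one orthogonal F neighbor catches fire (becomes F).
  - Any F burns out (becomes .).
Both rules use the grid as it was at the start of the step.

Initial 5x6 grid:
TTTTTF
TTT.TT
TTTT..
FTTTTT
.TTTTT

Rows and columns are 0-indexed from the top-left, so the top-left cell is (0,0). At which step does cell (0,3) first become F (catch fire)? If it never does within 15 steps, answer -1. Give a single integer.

Step 1: cell (0,3)='T' (+4 fires, +2 burnt)
Step 2: cell (0,3)='F' (+6 fires, +4 burnt)
  -> target ignites at step 2
Step 3: cell (0,3)='.' (+6 fires, +6 burnt)
Step 4: cell (0,3)='.' (+5 fires, +6 burnt)
Step 5: cell (0,3)='.' (+2 fires, +5 burnt)
Step 6: cell (0,3)='.' (+1 fires, +2 burnt)
Step 7: cell (0,3)='.' (+0 fires, +1 burnt)
  fire out at step 7

2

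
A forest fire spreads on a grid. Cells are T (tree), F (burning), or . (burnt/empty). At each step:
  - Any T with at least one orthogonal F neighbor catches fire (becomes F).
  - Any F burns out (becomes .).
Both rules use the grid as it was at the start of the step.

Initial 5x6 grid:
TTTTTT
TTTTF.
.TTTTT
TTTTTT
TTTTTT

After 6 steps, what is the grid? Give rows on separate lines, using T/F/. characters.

Step 1: 3 trees catch fire, 1 burn out
  TTTTFT
  TTTF..
  .TTTFT
  TTTTTT
  TTTTTT
Step 2: 6 trees catch fire, 3 burn out
  TTTF.F
  TTF...
  .TTF.F
  TTTTFT
  TTTTTT
Step 3: 6 trees catch fire, 6 burn out
  TTF...
  TF....
  .TF...
  TTTF.F
  TTTTFT
Step 4: 6 trees catch fire, 6 burn out
  TF....
  F.....
  .F....
  TTF...
  TTTF.F
Step 5: 3 trees catch fire, 6 burn out
  F.....
  ......
  ......
  TF....
  TTF...
Step 6: 2 trees catch fire, 3 burn out
  ......
  ......
  ......
  F.....
  TF....

......
......
......
F.....
TF....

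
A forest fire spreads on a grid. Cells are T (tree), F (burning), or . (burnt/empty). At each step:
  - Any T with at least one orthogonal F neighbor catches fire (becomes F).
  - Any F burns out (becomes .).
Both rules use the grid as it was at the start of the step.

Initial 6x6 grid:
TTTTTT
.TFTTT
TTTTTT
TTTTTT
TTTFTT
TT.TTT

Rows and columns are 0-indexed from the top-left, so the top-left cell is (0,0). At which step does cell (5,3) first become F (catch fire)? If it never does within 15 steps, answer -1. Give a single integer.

Step 1: cell (5,3)='F' (+8 fires, +2 burnt)
  -> target ignites at step 1
Step 2: cell (5,3)='.' (+10 fires, +8 burnt)
Step 3: cell (5,3)='.' (+10 fires, +10 burnt)
Step 4: cell (5,3)='.' (+4 fires, +10 burnt)
Step 5: cell (5,3)='.' (+0 fires, +4 burnt)
  fire out at step 5

1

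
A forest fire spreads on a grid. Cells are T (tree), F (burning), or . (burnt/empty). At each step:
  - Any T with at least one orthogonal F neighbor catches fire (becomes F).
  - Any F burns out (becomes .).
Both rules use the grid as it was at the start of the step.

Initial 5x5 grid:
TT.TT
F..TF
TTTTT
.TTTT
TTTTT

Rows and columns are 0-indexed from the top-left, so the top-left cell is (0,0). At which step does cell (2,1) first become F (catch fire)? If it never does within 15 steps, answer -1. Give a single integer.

Step 1: cell (2,1)='T' (+5 fires, +2 burnt)
Step 2: cell (2,1)='F' (+5 fires, +5 burnt)
  -> target ignites at step 2
Step 3: cell (2,1)='.' (+4 fires, +5 burnt)
Step 4: cell (2,1)='.' (+3 fires, +4 burnt)
Step 5: cell (2,1)='.' (+2 fires, +3 burnt)
Step 6: cell (2,1)='.' (+0 fires, +2 burnt)
  fire out at step 6

2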